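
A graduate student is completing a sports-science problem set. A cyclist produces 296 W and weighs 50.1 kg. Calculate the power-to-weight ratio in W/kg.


P/W = power / mass
= 296 / 50.1
= 5.908 W/kg

5.908 W/kg


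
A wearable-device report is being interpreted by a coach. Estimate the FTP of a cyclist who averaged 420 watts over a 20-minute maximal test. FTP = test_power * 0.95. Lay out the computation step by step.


FTP = 420 * 0.95 = 399.0 W

399.0 W


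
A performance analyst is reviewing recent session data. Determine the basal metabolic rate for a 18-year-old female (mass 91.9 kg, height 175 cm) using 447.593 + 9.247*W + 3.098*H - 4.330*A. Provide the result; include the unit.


BMR = 447.593 + 9.247*91.9 + 3.098*175 - 4.330*18
= 1761.6 kcal/day

1761.6 kcal/day


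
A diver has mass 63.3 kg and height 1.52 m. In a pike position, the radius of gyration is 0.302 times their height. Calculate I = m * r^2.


r = 0.302 * 1.52 = 0.45904 m
I = m * r^2 = 63.3 * 0.210718 = 13.338 kg*m^2

13.338 kg*m^2


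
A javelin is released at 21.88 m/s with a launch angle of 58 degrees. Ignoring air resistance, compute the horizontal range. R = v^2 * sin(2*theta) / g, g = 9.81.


Launch speed squared = 478.7344
sin(2 * 58 deg) = 0.898794
Range = 478.7344 * 0.898794 / 9.81
= 43.862 m

43.862 m


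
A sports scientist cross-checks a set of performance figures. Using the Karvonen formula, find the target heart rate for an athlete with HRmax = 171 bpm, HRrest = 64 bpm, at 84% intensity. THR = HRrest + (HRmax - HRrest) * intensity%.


HRR = 171 - 64 = 107
THR = 64 + 107 * 0.84
= 64 + 89.88
= 153.88 bpm

153.88 bpm


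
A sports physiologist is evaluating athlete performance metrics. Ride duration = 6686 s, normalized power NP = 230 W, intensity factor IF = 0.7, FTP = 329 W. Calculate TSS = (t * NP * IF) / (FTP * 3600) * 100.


Numerator = 6686 * 230 * 0.7 = 1076446.0
Denominator = 329 * 3600 = 1184400
TSS = 1076446.0 / 1184400 * 100
= 90.89

90.89 TSS


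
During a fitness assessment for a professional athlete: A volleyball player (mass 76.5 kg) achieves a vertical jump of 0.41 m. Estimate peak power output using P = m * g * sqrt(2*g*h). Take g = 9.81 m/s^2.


2 * g * h = 2 * 9.81 * 0.41 = 8.0442
sqrt(8.0442) = 2.83623 m/s
P = 76.5 * 9.81 * 2.83623 = 2128.49 W

2128.49 W


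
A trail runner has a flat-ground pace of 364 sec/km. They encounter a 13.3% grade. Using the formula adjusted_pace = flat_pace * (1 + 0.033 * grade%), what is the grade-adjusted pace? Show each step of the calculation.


Grade factor = 1 + 0.033 * 13.3 = 1.4389
Adjusted = 364 * 1.4389 = 523.76 sec/km

523.76 s/km


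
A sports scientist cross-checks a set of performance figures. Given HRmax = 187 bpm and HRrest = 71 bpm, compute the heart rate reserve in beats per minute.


Heart rate reserve = maximum HR minus resting HR
HRR = 187 - 71 = 116 bpm

116 bpm


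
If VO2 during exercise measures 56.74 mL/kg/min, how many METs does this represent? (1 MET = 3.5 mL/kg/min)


METs = VO2 / 3.5 = 56.74 / 3.5 = 16.21

16.21 METs


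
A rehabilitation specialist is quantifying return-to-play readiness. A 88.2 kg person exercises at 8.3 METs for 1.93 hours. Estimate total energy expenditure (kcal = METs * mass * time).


Energy = METs * mass(kg) * time(h)
= 8.3 * 88.2 * 1.93
= 1412.88 kcal

1412.88 kcal


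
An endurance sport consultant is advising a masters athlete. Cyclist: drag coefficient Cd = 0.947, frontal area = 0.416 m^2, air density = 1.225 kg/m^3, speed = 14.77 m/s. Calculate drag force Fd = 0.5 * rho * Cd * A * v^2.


v^2 = 14.77^2 = 218.1529
Fd = 0.5 * 1.225 * 0.947 * 0.416 * 218.1529
= 52.639 N

52.639 N


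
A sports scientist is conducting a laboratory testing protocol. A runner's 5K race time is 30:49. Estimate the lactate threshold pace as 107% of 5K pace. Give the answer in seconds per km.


Total race time = 30*60 + 49 = 1849 seconds
5K pace = 1849 / 5 = 369.8 sec/km
LT pace = 369.8 * 1.07 = 395.69 sec/km

395.69 s/km


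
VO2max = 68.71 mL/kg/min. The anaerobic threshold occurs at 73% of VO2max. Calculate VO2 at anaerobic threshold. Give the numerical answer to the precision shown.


AT fraction = 73 / 100 = 0.73
AT VO2 = 68.71 * 0.73
= 50.16 mL/kg/min

50.16 mL/kg/min


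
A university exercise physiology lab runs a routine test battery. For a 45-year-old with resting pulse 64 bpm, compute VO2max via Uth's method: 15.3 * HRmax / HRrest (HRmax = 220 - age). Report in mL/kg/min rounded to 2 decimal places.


Step 1: HRmax = 220 - 45 = 175 bpm
Step 2: Ratio = 175 / 64 = 2.7344
Step 3: VO2max = 15.3 * 2.7344 = 41.84 mL/kg/min

41.84 mL/kg/min


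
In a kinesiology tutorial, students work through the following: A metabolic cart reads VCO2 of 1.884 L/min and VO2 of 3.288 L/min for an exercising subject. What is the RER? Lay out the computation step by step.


RER = VCO2 / VO2 = 1.884 / 3.288 = 0.573

0.573


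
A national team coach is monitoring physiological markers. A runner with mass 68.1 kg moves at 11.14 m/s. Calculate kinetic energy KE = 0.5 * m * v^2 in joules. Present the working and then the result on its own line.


v^2 = 11.14^2 = 124.0996
KE = 0.5 * 68.1 * 124.0996
= 4225.59 J

4225.59 J


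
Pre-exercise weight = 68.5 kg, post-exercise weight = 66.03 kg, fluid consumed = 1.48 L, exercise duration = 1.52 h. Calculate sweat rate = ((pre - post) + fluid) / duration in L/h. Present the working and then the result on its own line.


Weight loss = 68.5 - 66.03 = 2.47 kg (approx L)
Total sweat = 2.47 + 1.48 = 3.95 L
Sweat rate = 3.95 / 1.52 = 2.599 L/h

2.599 L/h


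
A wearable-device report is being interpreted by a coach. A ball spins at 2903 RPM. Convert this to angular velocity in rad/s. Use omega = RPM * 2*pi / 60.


omega = 2903 * 2 * pi / 60
= 2903 * 6.28318531 / 60
= 18240.087 / 60
= 304.001 rad/s

304.001 rad/s


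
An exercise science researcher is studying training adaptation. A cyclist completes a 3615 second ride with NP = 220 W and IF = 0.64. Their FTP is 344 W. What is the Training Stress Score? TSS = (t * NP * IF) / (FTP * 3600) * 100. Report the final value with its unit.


t * NP * IF = 3615 * 220 * 0.64 = 508992.0
FTP * 3600 = 1238400
TSS = (508992.0 / 1238400) * 100 = 41.1

41.1 TSS


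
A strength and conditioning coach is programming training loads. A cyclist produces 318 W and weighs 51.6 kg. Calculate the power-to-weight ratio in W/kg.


P/W = power / mass
= 318 / 51.6
= 6.163 W/kg

6.163 W/kg


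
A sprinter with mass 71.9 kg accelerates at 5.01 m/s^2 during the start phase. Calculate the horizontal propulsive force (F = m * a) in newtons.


F = m * a
= 71.9 * 5.01
= 360.22 N

360.22 N


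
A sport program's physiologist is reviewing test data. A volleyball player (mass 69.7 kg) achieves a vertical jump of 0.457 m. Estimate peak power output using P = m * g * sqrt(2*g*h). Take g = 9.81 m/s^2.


2 * g * h = 2 * 9.81 * 0.457 = 8.96634
sqrt(8.96634) = 2.994385 m/s
P = 69.7 * 9.81 * 2.994385 = 2047.43 W

2047.43 W


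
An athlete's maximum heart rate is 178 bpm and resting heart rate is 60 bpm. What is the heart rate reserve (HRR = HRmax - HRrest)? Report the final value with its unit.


HRR = HRmax - HRrest
= 178 - 60
= 118 bpm

118 bpm


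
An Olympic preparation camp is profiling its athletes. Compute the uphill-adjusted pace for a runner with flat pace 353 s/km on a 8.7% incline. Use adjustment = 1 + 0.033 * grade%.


Adjustment factor = 1 + 0.033 * 8.7 = 1.2871
Grade-adjusted pace = 353 * 1.2871 = 454.35 s/km

454.35 s/km


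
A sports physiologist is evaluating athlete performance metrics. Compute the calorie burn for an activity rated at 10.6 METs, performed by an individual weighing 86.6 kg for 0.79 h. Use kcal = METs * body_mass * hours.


Product of METs and mass = 10.6 * 86.6 = 917.96
Total kcal = 917.96 * 0.79 = 725.19 kcal

725.19 kcal


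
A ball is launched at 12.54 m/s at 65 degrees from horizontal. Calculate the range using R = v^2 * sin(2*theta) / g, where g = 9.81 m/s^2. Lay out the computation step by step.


sin(2 * 65) = sin(130) = 0.766044
v^2 = 12.54^2 = 157.2516
R = 157.2516 * 0.766044 / 9.81
= 12.279 m

12.279 m


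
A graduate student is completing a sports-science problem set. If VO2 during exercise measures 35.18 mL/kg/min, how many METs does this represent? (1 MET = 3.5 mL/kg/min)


METs = VO2 / 3.5 = 35.18 / 3.5 = 10.05

10.05 METs


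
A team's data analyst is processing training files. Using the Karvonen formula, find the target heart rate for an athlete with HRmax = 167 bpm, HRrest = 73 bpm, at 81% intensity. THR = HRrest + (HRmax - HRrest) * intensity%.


HRR = 167 - 73 = 94
THR = 73 + 94 * 0.81
= 73 + 76.14
= 149.14 bpm

149.14 bpm


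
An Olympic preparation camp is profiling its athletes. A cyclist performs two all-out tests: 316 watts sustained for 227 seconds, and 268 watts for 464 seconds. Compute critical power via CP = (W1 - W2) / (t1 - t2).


W1 = P1 * t1 = 316 * 227 = 71732 J
W2 = P2 * t2 = 268 * 464 = 124352 J
CP = (71732 - 124352) / (227 - 464)
= 222.03 W

222.03 W


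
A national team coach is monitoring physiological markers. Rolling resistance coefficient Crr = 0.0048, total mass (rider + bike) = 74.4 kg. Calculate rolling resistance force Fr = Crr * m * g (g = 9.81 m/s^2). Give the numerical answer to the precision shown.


Fr = Crr * m * g
= 0.0048 * 74.4 * 9.81
= 3.503 N

3.503 N


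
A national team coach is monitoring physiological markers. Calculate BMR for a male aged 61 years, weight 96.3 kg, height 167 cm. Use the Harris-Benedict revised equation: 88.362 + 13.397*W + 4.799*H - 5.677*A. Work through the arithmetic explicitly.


Substituting values:
W term = 13.397 * 96.3 = 1290.1311
H term = 4.799 * 167 = 801.433
A term = 5.677 * 61 = 346.297
BMR = 1833.63 kcal/day

1833.63 kcal/day


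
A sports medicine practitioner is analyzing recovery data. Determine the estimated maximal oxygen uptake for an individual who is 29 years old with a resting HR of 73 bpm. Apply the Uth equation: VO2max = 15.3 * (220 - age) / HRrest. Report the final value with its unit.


HRmax = 220 - 29 = 191
VO2max = 15.3 * (191 / 73)
= 15.3 * 2.6164
= 40.03 mL/kg/min

40.03 mL/kg/min


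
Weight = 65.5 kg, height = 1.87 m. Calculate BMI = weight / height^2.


height^2 = 1.87^2 = 3.4969
BMI = 65.5 / 3.4969 = 18.73 kg/m^2

18.73 kg/m^2


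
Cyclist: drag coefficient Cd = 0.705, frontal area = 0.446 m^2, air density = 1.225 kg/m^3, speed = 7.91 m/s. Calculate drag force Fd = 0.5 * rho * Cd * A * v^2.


v^2 = 7.91^2 = 62.5681
Fd = 0.5 * 1.225 * 0.705 * 0.446 * 62.5681
= 12.05 N

12.05 N


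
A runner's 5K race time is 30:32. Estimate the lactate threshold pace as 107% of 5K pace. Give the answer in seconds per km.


Total race time = 30*60 + 32 = 1832 seconds
5K pace = 1832 / 5 = 366.4 sec/km
LT pace = 366.4 * 1.07 = 392.05 sec/km

392.05 s/km


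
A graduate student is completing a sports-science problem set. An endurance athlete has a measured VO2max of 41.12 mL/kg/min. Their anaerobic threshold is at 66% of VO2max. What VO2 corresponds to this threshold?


Anaerobic threshold VO2 = VO2max * 66%
= 41.12 * 0.66
= 27.14 mL/kg/min

27.14 mL/kg/min


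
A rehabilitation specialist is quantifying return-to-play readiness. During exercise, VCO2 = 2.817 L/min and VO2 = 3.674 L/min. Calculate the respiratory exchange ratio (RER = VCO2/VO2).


RER = VCO2 / VO2
= 2.817 / 3.674
= 0.7667

0.7667


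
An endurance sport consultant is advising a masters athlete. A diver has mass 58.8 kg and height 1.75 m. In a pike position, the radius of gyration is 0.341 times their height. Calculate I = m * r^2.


r = 0.341 * 1.75 = 0.59675 m
I = m * r^2 = 58.8 * 0.356111 = 20.939 kg*m^2

20.939 kg*m^2


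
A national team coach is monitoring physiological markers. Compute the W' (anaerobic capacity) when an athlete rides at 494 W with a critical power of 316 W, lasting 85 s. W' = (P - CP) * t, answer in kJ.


Above-CP power = 178 W
Duration = 85 s
W' = 178 * 85 = 15130 J
Convert: 15130 / 1000 = 15.13 kJ

15.13 kJ


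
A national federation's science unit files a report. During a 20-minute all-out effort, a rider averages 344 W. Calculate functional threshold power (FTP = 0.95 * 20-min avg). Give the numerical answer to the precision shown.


FTP = 0.95 * 344
= 326.8 W

326.8 W


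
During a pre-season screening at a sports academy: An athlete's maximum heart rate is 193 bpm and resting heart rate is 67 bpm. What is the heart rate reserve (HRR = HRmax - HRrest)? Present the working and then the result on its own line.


HRR = HRmax - HRrest
= 193 - 67
= 126 bpm

126 bpm


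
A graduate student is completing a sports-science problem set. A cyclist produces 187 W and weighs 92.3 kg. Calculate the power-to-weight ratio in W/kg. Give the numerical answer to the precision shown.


P/W = power / mass
= 187 / 92.3
= 2.026 W/kg

2.026 W/kg


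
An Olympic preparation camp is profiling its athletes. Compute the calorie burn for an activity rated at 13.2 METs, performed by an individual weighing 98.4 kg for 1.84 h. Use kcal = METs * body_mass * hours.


Product of METs and mass = 13.2 * 98.4 = 1298.88
Total kcal = 1298.88 * 1.84 = 2389.94 kcal

2389.94 kcal


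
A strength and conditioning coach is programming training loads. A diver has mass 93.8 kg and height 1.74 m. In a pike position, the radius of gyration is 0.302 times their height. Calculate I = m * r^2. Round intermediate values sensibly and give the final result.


r = 0.302 * 1.74 = 0.52548 m
I = m * r^2 = 93.8 * 0.276129 = 25.901 kg*m^2

25.901 kg*m^2


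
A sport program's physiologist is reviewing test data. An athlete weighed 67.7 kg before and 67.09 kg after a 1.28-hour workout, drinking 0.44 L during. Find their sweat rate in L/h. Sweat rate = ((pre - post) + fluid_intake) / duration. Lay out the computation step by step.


Body mass change = 0.61 kg
Total sweat loss = 0.61 + 0.44 = 1.05 L
Rate = 1.05 / 1.28 = 0.82 L/h

0.82 L/h


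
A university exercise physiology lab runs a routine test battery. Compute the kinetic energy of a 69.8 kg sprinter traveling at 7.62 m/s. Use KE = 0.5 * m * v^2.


Velocity squared = 58.0644
KE = 0.5 * 69.8 * 58.0644 = 2026.45 J

2026.45 J


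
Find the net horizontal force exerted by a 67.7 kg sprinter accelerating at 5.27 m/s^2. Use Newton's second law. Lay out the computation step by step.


Newton's second law: F = m * a
F = 67.7 * 5.27 = 356.78 N

356.78 N


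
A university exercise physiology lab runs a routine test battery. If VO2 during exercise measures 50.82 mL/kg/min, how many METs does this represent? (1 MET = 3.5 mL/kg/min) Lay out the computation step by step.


METs = VO2 / 3.5 = 50.82 / 3.5 = 14.52

14.52 METs


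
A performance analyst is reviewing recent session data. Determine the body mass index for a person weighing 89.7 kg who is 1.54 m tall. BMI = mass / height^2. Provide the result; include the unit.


BMI = mass / height^2
= 89.7 / 1.54^2
= 89.7 / 2.3716
= 37.82 kg/m^2

37.82 kg/m^2


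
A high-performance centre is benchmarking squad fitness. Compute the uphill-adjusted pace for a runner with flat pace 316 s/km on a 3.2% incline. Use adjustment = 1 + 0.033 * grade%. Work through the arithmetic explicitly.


Adjustment factor = 1 + 0.033 * 3.2 = 1.1056
Grade-adjusted pace = 316 * 1.1056 = 349.37 s/km

349.37 s/km


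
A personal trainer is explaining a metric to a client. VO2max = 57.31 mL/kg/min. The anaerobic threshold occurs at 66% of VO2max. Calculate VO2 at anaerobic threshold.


AT fraction = 66 / 100 = 0.66
AT VO2 = 57.31 * 0.66
= 37.82 mL/kg/min

37.82 mL/kg/min


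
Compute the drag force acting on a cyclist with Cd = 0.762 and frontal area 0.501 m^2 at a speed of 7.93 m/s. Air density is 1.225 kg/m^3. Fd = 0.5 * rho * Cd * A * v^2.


Step 1: v^2 = 62.8849
Step 2: Fd = 0.5 * 1.225 * 0.762 * 0.501 * 62.8849
= 14.704 N

14.704 N


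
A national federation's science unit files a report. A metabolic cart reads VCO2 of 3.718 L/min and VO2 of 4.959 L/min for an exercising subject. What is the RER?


RER = VCO2 / VO2 = 3.718 / 4.959 = 0.7497

0.7497


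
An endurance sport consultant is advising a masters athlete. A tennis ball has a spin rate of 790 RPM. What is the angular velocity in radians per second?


Convert RPM to rad/s: multiply by 2*pi and divide by 60
omega = 790 * 2 * pi / 60
= 82.729 rad/s

82.729 rad/s


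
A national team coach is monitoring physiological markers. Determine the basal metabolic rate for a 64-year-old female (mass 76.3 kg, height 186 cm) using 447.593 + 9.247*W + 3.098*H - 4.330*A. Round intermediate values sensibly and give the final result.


BMR = 447.593 + 9.247*76.3 + 3.098*186 - 4.330*64
= 1452.25 kcal/day

1452.25 kcal/day


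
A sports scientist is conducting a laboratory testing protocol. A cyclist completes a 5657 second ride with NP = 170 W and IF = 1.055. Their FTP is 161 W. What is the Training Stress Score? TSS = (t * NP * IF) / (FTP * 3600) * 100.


t * NP * IF = 5657 * 170 * 1.055 = 1014582.95
FTP * 3600 = 579600
TSS = (1014582.95 / 579600) * 100 = 175.05

175.05 TSS


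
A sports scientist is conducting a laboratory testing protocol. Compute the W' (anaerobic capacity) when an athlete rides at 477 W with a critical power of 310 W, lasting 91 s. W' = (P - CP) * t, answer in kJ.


Above-CP power = 167 W
Duration = 91 s
W' = 167 * 91 = 15197 J
Convert: 15197 / 1000 = 15.197 kJ

15.197 kJ


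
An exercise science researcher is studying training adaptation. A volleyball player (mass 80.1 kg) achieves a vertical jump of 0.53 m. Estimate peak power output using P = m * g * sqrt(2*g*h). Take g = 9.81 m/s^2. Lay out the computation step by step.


2 * g * h = 2 * 9.81 * 0.53 = 10.3986
sqrt(10.3986) = 3.224686 m/s
P = 80.1 * 9.81 * 3.224686 = 2533.9 W

2533.9 W


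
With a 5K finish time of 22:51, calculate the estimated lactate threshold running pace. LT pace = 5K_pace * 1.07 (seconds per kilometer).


Race duration = 1371 s for 5 km
Average pace = 1371 / 5 = 274.2 s/km
LT pace = 274.2 * 1.07
= 293.39 s/km

293.39 s/km


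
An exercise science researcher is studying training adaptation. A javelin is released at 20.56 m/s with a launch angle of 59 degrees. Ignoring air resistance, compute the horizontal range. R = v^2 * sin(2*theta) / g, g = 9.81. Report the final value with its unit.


Launch speed squared = 422.7136
sin(2 * 59 deg) = 0.882948
Range = 422.7136 * 0.882948 / 9.81
= 38.046 m

38.046 m


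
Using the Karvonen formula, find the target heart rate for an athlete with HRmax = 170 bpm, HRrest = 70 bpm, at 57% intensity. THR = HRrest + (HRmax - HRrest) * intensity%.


HRR = 170 - 70 = 100
THR = 70 + 100 * 0.57
= 70 + 57.0
= 127.0 bpm

127.0 bpm


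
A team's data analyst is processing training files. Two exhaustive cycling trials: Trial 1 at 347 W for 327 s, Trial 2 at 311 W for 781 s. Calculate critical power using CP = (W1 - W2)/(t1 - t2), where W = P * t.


W1 = 347 * 327 = 113469 J
W2 = 311 * 781 = 242891 J
CP = (113469 - 242891) / (327 - 781)
= -129422 / -454
= 285.07 W

285.07 W


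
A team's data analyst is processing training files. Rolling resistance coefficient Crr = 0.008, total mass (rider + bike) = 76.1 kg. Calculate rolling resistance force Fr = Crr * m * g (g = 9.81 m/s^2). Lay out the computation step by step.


Fr = Crr * m * g
= 0.008 * 76.1 * 9.81
= 5.972 N

5.972 N


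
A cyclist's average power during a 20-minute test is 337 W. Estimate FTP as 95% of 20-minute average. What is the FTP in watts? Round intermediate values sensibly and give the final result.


FTP = 20-min power * 0.95
= 337 * 0.95
= 320.15 W

320.15 W


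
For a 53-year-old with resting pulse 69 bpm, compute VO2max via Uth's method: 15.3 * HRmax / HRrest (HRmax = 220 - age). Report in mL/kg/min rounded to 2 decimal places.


Step 1: HRmax = 220 - 53 = 167 bpm
Step 2: Ratio = 167 / 69 = 2.4203
Step 3: VO2max = 15.3 * 2.4203 = 37.03 mL/kg/min

37.03 mL/kg/min


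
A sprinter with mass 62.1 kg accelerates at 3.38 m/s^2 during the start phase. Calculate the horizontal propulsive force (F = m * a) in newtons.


F = m * a
= 62.1 * 3.38
= 209.9 N

209.9 N


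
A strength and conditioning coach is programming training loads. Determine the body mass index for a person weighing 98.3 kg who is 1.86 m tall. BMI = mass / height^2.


BMI = mass / height^2
= 98.3 / 1.86^2
= 98.3 / 3.4596
= 28.41 kg/m^2

28.41 kg/m^2


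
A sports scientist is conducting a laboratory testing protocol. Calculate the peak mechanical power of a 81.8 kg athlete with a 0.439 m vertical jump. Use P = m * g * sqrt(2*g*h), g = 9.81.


First, sqrt(2gh) = sqrt(2 * 9.81 * 0.439)
= sqrt(8.61318) = 2.934822 m/s
Power = 81.8 * 9.81 * 2.934822 = 2355.07 W

2355.07 W


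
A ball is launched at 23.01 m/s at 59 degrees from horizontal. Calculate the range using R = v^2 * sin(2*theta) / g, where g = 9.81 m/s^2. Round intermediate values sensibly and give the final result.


sin(2 * 59) = sin(118) = 0.882948
v^2 = 23.01^2 = 529.4601
R = 529.4601 * 0.882948 / 9.81
= 47.654 m

47.654 m


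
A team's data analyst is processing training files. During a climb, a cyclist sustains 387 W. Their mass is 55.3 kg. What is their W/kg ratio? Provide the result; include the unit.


Power-to-weight = 387 W / 55.3 kg
= 6.998 W/kg

6.998 W/kg


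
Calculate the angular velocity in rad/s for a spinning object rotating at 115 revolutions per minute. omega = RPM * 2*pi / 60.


omega = RPM * 2*pi / 60
= 115 * 6.28318531 / 60
= 12.043 rad/s

12.043 rad/s


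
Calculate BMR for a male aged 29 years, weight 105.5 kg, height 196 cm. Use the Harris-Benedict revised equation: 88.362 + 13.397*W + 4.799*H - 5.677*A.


Substituting values:
W term = 13.397 * 105.5 = 1413.3835
H term = 4.799 * 196 = 940.604
A term = 5.677 * 29 = 164.633
BMR = 2277.72 kcal/day

2277.72 kcal/day


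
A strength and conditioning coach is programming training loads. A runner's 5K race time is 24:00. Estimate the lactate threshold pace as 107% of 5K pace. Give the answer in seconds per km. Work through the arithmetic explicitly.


Total race time = 24*60 + 0 = 1440 seconds
5K pace = 1440 / 5 = 288.0 sec/km
LT pace = 288.0 * 1.07 = 308.16 sec/km

308.16 s/km


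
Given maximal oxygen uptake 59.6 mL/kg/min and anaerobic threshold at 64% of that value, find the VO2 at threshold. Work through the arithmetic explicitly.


Percentage as decimal = 0.64
VO2 at AT = 59.6 * 0.64 = 38.14 mL/kg/min

38.14 mL/kg/min


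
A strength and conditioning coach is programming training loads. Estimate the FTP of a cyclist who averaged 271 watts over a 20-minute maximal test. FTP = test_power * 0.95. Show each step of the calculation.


FTP = 271 * 0.95 = 257.45 W

257.45 W


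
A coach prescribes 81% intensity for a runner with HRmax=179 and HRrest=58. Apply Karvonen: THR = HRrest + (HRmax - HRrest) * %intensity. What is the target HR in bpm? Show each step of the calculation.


Heart rate reserve = 179 - 58 = 121
Intensity fraction = 81 / 100 = 0.81
THR = 58 + 121 * 0.81 = 156.01 bpm

156.01 bpm


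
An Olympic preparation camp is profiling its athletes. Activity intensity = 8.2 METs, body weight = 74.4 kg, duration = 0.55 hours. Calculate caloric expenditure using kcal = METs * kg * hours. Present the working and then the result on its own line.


kcal = 8.2 * 74.4 * 0.55
= 610.08 * 0.55
= 335.54 kcal

335.54 kcal


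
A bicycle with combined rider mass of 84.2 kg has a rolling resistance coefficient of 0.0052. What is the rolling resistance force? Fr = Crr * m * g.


Fr = 0.0052 * 84.2 * 9.81
= 0.43784 * 9.81
= 4.295 N

4.295 N


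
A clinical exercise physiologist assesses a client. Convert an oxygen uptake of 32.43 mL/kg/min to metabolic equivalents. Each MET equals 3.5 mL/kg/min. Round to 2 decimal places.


One MET = 3.5 mL/kg/min
Number of METs = 32.43 / 3.5
= 9.27 METs

9.27 METs


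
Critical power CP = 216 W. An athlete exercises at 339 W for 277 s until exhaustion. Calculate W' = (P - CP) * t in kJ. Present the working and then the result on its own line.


P - CP = 339 - 216 = 123 W
W' = 123 * 277 = 34071 J
= 34071 / 1000 = 34.071 kJ

34.071 kJ


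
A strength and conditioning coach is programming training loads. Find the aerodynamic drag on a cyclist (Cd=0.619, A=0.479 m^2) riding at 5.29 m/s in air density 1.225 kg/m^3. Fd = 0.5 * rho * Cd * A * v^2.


Fd = 0.5 * 1.225 * 0.619 * 0.479 * 5.29^2
= 0.5 * 1.225 * 0.619 * 0.479 * 27.9841
= 5.082 N

5.082 N


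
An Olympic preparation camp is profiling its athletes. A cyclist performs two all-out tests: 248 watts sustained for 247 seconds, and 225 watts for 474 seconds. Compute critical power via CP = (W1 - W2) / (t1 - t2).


W1 = P1 * t1 = 248 * 247 = 61256 J
W2 = P2 * t2 = 225 * 474 = 106650 J
CP = (61256 - 106650) / (247 - 474)
= 199.97 W

199.97 W


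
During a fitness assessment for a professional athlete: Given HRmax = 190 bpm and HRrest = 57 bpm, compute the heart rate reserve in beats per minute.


Heart rate reserve = maximum HR minus resting HR
HRR = 190 - 57 = 133 bpm

133 bpm


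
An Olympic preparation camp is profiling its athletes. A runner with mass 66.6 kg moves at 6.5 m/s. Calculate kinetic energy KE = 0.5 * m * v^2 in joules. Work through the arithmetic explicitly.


v^2 = 6.5^2 = 42.25
KE = 0.5 * 66.6 * 42.25
= 1406.93 J

1406.93 J


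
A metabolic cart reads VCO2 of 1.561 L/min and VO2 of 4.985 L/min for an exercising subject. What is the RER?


RER = VCO2 / VO2 = 1.561 / 4.985 = 0.3131

0.3131


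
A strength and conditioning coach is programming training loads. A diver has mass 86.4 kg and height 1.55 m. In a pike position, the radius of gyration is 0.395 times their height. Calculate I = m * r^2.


r = 0.395 * 1.55 = 0.61225 m
I = m * r^2 = 86.4 * 0.37485 = 32.387 kg*m^2

32.387 kg*m^2


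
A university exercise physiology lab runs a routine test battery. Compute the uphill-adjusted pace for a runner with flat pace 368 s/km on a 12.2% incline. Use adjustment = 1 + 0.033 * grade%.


Adjustment factor = 1 + 0.033 * 12.2 = 1.4026
Grade-adjusted pace = 368 * 1.4026 = 516.16 s/km

516.16 s/km


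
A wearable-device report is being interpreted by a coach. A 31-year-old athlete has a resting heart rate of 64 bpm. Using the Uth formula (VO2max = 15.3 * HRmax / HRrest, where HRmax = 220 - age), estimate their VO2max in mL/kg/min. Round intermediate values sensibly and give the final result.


HRmax = 220 - 31 = 189 bpm
Ratio = HRmax / HRrest = 189 / 64 = 2.9531
VO2max = 15.3 * 2.9531 = 45.18 mL/kg/min

45.18 mL/kg/min


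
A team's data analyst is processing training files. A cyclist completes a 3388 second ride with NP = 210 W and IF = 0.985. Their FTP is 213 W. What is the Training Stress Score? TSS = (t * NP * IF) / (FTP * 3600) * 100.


t * NP * IF = 3388 * 210 * 0.985 = 700807.8
FTP * 3600 = 766800
TSS = (700807.8 / 766800) * 100 = 91.39

91.39 TSS


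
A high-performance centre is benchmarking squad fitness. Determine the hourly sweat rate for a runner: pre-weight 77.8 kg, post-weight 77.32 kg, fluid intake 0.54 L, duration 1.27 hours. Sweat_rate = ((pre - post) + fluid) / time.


Mass lost = 77.8 - 77.32 = 0.48 kg
Add fluid consumed: 0.48 + 0.54 = 1.02 L total sweat
Sweat rate = 1.02 / 1.27 = 0.803 L/h

0.803 L/h


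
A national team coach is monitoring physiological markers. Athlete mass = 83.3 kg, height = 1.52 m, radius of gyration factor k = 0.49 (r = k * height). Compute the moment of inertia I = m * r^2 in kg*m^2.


r = k * height = 0.49 * 1.52 = 0.7448 m
r^2 = 0.7448^2 = 0.554727
I = 83.3 * 0.554727 = 46.209 kg*m^2

46.209 kg*m^2


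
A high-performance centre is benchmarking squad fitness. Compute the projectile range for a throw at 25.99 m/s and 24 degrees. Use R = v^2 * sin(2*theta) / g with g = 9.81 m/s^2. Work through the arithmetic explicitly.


Two times the angle = 48 degrees
sin(48) = 0.743145
R = 675.4801 * 0.743145 / 9.81 = 51.17 m

51.17 m


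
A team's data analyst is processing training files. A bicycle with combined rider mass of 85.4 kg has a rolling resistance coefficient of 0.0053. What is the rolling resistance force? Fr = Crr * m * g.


Fr = 0.0053 * 85.4 * 9.81
= 0.45262 * 9.81
= 4.44 N

4.44 N


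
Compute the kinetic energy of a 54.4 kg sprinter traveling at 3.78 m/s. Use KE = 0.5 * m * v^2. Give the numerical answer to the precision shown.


Velocity squared = 14.2884
KE = 0.5 * 54.4 * 14.2884 = 388.64 J

388.64 J


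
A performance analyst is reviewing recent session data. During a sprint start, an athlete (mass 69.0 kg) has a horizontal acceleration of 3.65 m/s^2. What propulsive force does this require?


Propulsive force = mass * acceleration
= 69.0 kg * 3.65 m/s^2
= 251.85 N

251.85 N


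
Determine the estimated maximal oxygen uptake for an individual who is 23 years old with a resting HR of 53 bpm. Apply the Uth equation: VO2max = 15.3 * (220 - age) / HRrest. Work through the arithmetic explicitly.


HRmax = 220 - 23 = 197
VO2max = 15.3 * (197 / 53)
= 15.3 * 3.717
= 56.87 mL/kg/min

56.87 mL/kg/min


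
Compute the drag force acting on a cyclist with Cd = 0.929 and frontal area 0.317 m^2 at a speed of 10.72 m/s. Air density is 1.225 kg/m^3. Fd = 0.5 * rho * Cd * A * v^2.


Step 1: v^2 = 114.9184
Step 2: Fd = 0.5 * 1.225 * 0.929 * 0.317 * 114.9184
= 20.729 N

20.729 N


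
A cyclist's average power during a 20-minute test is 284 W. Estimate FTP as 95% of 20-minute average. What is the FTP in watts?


FTP = 20-min power * 0.95
= 284 * 0.95
= 269.8 W

269.8 W


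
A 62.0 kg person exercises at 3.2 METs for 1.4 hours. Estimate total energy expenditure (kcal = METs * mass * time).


Energy = METs * mass(kg) * time(h)
= 3.2 * 62.0 * 1.4
= 277.76 kcal

277.76 kcal


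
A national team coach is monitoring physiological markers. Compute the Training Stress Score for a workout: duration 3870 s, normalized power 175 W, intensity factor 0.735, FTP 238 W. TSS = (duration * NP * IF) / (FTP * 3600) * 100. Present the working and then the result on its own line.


Product = 3870 * 175 * 0.735 = 497778.75
Base = 238 * 3600 = 856800
TSS = 497778.75 / 856800 * 100 = 58.1

58.1 TSS


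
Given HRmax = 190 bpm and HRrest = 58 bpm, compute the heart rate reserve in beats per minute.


Heart rate reserve = maximum HR minus resting HR
HRR = 190 - 58 = 132 bpm

132 bpm


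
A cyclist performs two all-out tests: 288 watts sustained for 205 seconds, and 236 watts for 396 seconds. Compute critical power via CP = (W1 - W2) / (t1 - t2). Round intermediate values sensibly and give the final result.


W1 = P1 * t1 = 288 * 205 = 59040 J
W2 = P2 * t2 = 236 * 396 = 93456 J
CP = (59040 - 93456) / (205 - 396)
= 180.19 W

180.19 W


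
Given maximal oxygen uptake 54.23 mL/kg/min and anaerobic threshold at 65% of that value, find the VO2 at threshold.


Percentage as decimal = 0.65
VO2 at AT = 54.23 * 0.65 = 35.25 mL/kg/min

35.25 mL/kg/min


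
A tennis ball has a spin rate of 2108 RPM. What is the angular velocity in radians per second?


Convert RPM to rad/s: multiply by 2*pi and divide by 60
omega = 2108 * 2 * pi / 60
= 220.749 rad/s

220.749 rad/s


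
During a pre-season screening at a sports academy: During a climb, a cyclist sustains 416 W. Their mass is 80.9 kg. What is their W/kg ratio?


Power-to-weight = 416 W / 80.9 kg
= 5.142 W/kg

5.142 W/kg


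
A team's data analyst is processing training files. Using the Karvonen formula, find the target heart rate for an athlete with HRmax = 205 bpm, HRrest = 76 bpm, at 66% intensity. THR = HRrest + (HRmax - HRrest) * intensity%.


HRR = 205 - 76 = 129
THR = 76 + 129 * 0.66
= 76 + 85.14
= 161.14 bpm

161.14 bpm


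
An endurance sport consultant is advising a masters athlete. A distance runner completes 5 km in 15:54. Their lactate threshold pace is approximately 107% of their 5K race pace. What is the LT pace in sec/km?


Convert to seconds: 15 min 54 s = 954 s
Pace per km = 954 / 5 = 190.8 s/km
LT pace = 190.8 * 1.07 = 204.16 s/km

204.16 s/km


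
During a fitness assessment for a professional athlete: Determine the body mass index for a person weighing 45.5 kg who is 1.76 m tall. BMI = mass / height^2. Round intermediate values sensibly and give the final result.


BMI = mass / height^2
= 45.5 / 1.76^2
= 45.5 / 3.0976
= 14.69 kg/m^2

14.69 kg/m^2


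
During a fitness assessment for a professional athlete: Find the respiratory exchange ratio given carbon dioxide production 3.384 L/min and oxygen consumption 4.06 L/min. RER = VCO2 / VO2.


VCO2 = 3.384 L/min
VO2 = 4.06 L/min
RER = 3.384 / 4.06 = 0.8335

0.8335


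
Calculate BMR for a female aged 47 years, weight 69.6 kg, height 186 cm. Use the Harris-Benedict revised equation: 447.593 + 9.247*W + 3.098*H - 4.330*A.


Substituting values:
W term = 9.247 * 69.6 = 643.5912
H term = 3.098 * 186 = 576.228
A term = 4.330 * 47 = 203.51
BMR = 1463.9 kcal/day

1463.9 kcal/day


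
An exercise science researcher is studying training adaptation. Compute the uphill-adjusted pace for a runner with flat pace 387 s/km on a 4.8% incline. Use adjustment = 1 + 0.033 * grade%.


Adjustment factor = 1 + 0.033 * 4.8 = 1.1584
Grade-adjusted pace = 387 * 1.1584 = 448.3 s/km

448.3 s/km


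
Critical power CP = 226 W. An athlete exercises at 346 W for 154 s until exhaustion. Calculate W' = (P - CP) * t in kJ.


P - CP = 346 - 226 = 120 W
W' = 120 * 154 = 18480 J
= 18480 / 1000 = 18.48 kJ

18.48 kJ


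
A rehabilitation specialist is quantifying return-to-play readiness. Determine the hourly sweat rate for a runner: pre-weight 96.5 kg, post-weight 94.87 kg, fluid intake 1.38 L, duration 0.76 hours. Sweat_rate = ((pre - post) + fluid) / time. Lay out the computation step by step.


Mass lost = 96.5 - 94.87 = 1.63 kg
Add fluid consumed: 1.63 + 1.38 = 3.01 L total sweat
Sweat rate = 3.01 / 0.76 = 3.961 L/h

3.961 L/h


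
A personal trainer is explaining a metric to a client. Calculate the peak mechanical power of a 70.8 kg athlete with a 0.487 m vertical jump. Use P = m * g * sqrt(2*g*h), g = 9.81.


First, sqrt(2gh) = sqrt(2 * 9.81 * 0.487)
= sqrt(9.55494) = 3.091107 m/s
Power = 70.8 * 9.81 * 3.091107 = 2146.92 W

2146.92 W


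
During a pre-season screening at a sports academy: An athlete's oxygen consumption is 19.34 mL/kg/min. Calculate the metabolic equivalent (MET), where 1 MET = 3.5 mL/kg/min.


MET = VO2 / 3.5
= 19.34 / 3.5
= 5.53 METs

5.53 METs


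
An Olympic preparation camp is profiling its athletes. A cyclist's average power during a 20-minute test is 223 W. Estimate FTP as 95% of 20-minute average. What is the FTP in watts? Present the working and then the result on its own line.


FTP = 20-min power * 0.95
= 223 * 0.95
= 211.85 W

211.85 W


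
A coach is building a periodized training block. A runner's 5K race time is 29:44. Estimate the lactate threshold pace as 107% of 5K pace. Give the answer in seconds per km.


Total race time = 29*60 + 44 = 1784 seconds
5K pace = 1784 / 5 = 356.8 sec/km
LT pace = 356.8 * 1.07 = 381.78 sec/km

381.78 s/km


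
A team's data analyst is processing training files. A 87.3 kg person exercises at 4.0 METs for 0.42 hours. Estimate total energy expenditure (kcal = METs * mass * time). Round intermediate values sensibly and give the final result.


Energy = METs * mass(kg) * time(h)
= 4.0 * 87.3 * 0.42
= 146.66 kcal

146.66 kcal


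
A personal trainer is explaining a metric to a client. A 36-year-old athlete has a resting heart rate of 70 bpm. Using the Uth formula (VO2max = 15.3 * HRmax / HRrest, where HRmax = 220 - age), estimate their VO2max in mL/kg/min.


HRmax = 220 - 36 = 184 bpm
Ratio = HRmax / HRrest = 184 / 70 = 2.6286
VO2max = 15.3 * 2.6286 = 40.22 mL/kg/min

40.22 mL/kg/min


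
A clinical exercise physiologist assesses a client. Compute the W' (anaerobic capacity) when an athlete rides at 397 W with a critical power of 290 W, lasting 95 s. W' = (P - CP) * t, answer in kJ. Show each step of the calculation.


Above-CP power = 107 W
Duration = 95 s
W' = 107 * 95 = 10165 J
Convert: 10165 / 1000 = 10.165 kJ

10.165 kJ


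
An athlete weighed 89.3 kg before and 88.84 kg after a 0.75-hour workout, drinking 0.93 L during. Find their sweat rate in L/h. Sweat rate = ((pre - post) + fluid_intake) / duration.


Body mass change = 0.46 kg
Total sweat loss = 0.46 + 0.93 = 1.39 L
Rate = 1.39 / 0.75 = 1.853 L/h

1.853 L/h


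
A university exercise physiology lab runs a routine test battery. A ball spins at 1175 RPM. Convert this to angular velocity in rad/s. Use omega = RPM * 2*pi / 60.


omega = 1175 * 2 * pi / 60
= 1175 * 6.28318531 / 60
= 7382.743 / 60
= 123.046 rad/s

123.046 rad/s


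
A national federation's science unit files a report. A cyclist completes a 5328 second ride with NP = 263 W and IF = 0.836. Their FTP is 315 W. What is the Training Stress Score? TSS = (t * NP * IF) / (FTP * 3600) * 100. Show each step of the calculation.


t * NP * IF = 5328 * 263 * 0.836 = 1171456.704
FTP * 3600 = 1134000
TSS = (1171456.704 / 1134000) * 100 = 103.3

103.3 TSS


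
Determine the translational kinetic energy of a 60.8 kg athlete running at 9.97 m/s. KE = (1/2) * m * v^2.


KE = 0.5 * m * v^2
= 0.5 * 60.8 * 9.97^2
= 0.5 * 60.8 * 99.4009
= 3021.79 J

3021.79 J


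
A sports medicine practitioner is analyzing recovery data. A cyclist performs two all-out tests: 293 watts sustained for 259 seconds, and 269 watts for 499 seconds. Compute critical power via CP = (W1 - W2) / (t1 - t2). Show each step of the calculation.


W1 = P1 * t1 = 293 * 259 = 75887 J
W2 = P2 * t2 = 269 * 499 = 134231 J
CP = (75887 - 134231) / (259 - 499)
= 243.1 W

243.1 W


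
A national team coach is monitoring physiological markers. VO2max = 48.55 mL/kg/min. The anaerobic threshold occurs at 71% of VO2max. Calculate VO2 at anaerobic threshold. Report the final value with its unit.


AT fraction = 71 / 100 = 0.71
AT VO2 = 48.55 * 0.71
= 34.47 mL/kg/min

34.47 mL/kg/min


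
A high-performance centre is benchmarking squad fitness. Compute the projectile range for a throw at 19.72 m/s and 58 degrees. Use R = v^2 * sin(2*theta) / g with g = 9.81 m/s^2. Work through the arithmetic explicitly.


Two times the angle = 116 degrees
sin(116) = 0.898794
R = 388.8784 * 0.898794 / 9.81 = 35.629 m

35.629 m


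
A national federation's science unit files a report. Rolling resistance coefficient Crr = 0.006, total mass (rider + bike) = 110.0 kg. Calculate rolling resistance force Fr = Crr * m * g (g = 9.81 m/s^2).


Fr = Crr * m * g
= 0.006 * 110.0 * 9.81
= 6.475 N

6.475 N


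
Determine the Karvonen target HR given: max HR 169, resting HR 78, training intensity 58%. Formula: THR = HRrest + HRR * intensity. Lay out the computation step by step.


HRR = HRmax - HRrest = 169 - 78 = 91
THR = 78 + 91 * 0.58
= 130.78 bpm

130.78 bpm


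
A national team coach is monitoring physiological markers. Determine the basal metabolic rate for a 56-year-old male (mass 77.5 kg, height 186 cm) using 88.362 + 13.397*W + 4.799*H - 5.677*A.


BMR = 88.362 + 13.397*77.5 + 4.799*186 - 5.677*56
= 1701.33 kcal/day

1701.33 kcal/day


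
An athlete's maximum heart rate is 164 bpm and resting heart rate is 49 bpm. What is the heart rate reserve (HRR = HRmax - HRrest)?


HRR = HRmax - HRrest
= 164 - 49
= 115 bpm

115 bpm


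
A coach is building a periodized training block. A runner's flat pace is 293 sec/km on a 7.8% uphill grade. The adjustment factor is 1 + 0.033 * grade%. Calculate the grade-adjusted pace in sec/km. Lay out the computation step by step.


Factor = 1 + 0.033 * 7.8 = 1.2574
Adjusted pace = 293 * 1.2574
= 368.42 sec/km

368.42 s/km
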